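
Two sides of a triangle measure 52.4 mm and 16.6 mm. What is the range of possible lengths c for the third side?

35.8 < c < 69.0

By the triangle inequality, c must be less than 52.4 + 16.6 = 69.0 and greater than |52.4 − 16.6| = 35.8.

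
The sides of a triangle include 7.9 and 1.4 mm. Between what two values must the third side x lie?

By the triangle inequality, x must be less than 7.9 + 1.4 = 9.3 and greater than |7.9 − 1.4| = 6.5.

6.5 < x < 9.3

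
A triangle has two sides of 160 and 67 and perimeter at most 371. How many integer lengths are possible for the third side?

Triangle inequality: 93 < x < 227. Perimeter ≤ 371 gives x ≤ 371 − 160 − 67 = 144.
So 93 < x ≤ 144; integers 94 through 144: 51 values.

51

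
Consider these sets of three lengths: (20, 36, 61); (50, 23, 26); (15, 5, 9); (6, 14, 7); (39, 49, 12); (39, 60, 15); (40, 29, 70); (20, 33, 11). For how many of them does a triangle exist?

1

(20,36,61): 20+36 ≤ 61 → not valid
(23,26,50): 23+26 ≤ 50 → not valid
(5,9,15): 5+9 ≤ 15 → not valid
(6,7,14): 6+7 ≤ 14 → not valid
(12,39,49): 12+39 > 49 → valid
(15,39,60): 15+39 ≤ 60 → not valid
(29,40,70): 29+40 ≤ 70 → not valid
(11,20,33): 11+20 ≤ 33 → not valid
1 of the 8 triples forms a triangle.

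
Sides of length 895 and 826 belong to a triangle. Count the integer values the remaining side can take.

1651

The third side lies in the open interval (69, 1721).
Integers from 70 to 1720 inclusive: 1720 − 70 + 1 = 1651.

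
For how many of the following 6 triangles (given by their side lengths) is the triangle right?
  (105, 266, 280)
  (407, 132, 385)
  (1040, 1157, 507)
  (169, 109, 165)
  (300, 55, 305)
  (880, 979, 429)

4

(105,266,280): 105²+266² = 81781 > 78400 = 280² → acute
(407,132,385): 132²+385² = 165649 = 407² → right
(1040,1157,507): 507²+1040² = 1338649 = 1157² → right
(169,109,165): 109²+165² = 39106 > 28561 = 169² → acute
(300,55,305): 55²+300² = 93025 = 305² → right
(880,979,429): 429²+880² = 958441 = 979² → right
4 of the 6 are right.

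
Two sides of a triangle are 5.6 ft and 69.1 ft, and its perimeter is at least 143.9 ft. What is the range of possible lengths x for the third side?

69.2 ≤ x < 74.7

Triangle inequality alone gives 63.5 < x < 74.7.
The perimeter condition gives x ≥ 143.9 − 5.6 − 69.1 = 69.2.
Intersecting the two: 69.2 ≤ x < 74.7.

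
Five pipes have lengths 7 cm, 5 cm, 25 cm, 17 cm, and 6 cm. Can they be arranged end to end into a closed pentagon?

A pentagon exists iff every side is shorter than the sum of the others — equivalently, the longest side is less than the sum of the rest.
Longest side 25 < 35 (sum of the remaining 4), so yes.

Yes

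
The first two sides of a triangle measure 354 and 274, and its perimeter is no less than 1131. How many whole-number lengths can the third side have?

Triangle inequality: 80 < x < 628. Perimeter ≥ 1131 gives x ≥ 1131 − 354 − 274 = 503.
So 503 ≤ x < 628; integers 503 through 627: 125 values.

125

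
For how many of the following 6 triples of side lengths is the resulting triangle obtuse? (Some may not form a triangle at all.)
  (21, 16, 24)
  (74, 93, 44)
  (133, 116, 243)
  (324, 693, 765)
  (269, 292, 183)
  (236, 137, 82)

(21,16,24): 16²+21² = 697 > 576 = 24² → acute
(74,93,44): 44²+74² = 7412 < 8649 = 93² → obtuse
(133,116,243): 116²+133² = 31145 < 59049 = 243² → obtuse
(324,693,765): 324²+693² = 585225 = 765² → right
(269,292,183): 183²+269² = 105850 > 85264 = 292² → acute
(236,137,82): 82+137 ≤ 236, not a triangle
2 of the 6 are obtuse.

2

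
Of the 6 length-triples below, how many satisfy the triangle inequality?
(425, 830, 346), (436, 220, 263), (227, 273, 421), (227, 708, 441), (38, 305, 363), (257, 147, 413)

(346,425,830): 346+425 ≤ 830 → not valid
(220,263,436): 220+263 > 436 → valid
(227,273,421): 227+273 > 421 → valid
(227,441,708): 227+441 ≤ 708 → not valid
(38,305,363): 38+305 ≤ 363 → not valid
(147,257,413): 147+257 ≤ 413 → not valid
2 of the 6 triples form a triangle.

2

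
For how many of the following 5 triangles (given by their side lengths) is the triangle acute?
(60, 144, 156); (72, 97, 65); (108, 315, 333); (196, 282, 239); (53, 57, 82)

1

(60,144,156): 60²+144² = 24336 = 156² → right
(72,97,65): 65²+72² = 9409 = 97² → right
(108,315,333): 108²+315² = 110889 = 333² → right
(196,282,239): 196²+239² = 95537 > 79524 = 282² → acute
(53,57,82): 53²+57² = 6058 < 6724 = 82² → obtuse
1 of the 5 is acute.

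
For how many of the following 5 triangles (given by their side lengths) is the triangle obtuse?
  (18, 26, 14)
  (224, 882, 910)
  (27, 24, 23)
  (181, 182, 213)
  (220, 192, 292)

1

(18,26,14): 14²+18² = 520 < 676 = 26² → obtuse
(224,882,910): 224²+882² = 828100 = 910² → right
(27,24,23): 23²+24² = 1105 > 729 = 27² → acute
(181,182,213): 181²+182² = 65885 > 45369 = 213² → acute
(220,192,292): 192²+220² = 85264 = 292² → right
1 of the 5 is obtuse.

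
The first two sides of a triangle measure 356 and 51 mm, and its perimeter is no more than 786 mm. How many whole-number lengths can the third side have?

Triangle inequality: 305 < x < 407. Perimeter ≤ 786 gives x ≤ 786 − 356 − 51 = 379.
So 305 < x ≤ 379; integers 306 through 379: 74 values.

74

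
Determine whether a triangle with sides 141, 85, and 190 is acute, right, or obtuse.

obtuse

Compare the square of the longest side to the sum of squares of the other two: 85² + 141² = 27106 < 36100 = 190².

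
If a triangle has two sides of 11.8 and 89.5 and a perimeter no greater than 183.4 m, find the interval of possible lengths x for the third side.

Triangle inequality alone gives 77.7 < x < 101.3.
The perimeter condition gives x ≤ 183.4 − 11.8 − 89.5 = 82.1.
Intersecting the two: 77.7 < x ≤ 82.1.

77.7 < x ≤ 82.1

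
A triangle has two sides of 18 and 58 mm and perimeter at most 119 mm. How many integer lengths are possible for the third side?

Triangle inequality: 40 < x < 76. Perimeter ≤ 119 gives x ≤ 119 − 18 − 58 = 43.
So 40 < x ≤ 43; integers 41 through 43: 3 values.

3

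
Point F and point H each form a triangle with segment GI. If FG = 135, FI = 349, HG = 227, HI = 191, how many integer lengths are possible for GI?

From triangle FGI: 214 < GI < 484.
From triangle HGI: 36 < GI < 418.
Intersection: 214 < GI < 418, so integers 215 through 417: 203 values.

203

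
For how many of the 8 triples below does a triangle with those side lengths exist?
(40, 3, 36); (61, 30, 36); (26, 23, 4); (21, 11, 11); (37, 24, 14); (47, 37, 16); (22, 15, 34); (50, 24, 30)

7

(3,36,40): 3+36 ≤ 40 → not valid
(30,36,61): 30+36 > 61 → valid
(4,23,26): 4+23 > 26 → valid
(11,11,21): 11+11 > 21 → valid
(14,24,37): 14+24 > 37 → valid
(16,37,47): 16+37 > 47 → valid
(15,22,34): 15+22 > 34 → valid
(24,30,50): 24+30 > 50 → valid
7 of the 8 triples form a triangle.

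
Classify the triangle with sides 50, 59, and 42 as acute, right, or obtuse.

Compare the square of the longest side to the sum of squares of the other two: 42² + 50² = 4264 > 3481 = 59².

acute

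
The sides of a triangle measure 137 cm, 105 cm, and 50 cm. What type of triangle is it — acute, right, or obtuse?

Compare the square of the longest side to the sum of squares of the other two: 50² + 105² = 13525 < 18769 = 137².

obtuse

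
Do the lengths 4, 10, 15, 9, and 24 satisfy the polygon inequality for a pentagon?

A pentagon exists iff every side is shorter than the sum of the others — equivalently, the longest side is less than the sum of the rest.
Longest side 24 < 38 (sum of the remaining 4), so yes.

Yes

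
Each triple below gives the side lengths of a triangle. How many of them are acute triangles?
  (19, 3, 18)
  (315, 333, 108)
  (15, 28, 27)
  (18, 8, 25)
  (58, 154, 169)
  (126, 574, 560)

(19,3,18): 3²+18² = 333 < 361 = 19² → obtuse
(315,333,108): 108²+315² = 110889 = 333² → right
(15,28,27): 15²+27² = 954 > 784 = 28² → acute
(18,8,25): 8²+18² = 388 < 625 = 25² → obtuse
(58,154,169): 58²+154² = 27080 < 28561 = 169² → obtuse
(126,574,560): 126²+560² = 329476 = 574² → right
1 of the 6 is acute.

1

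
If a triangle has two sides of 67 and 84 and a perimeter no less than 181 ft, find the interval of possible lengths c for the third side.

Triangle inequality alone gives 17 < c < 151.
The perimeter condition gives c ≥ 181 − 67 − 84 = 30.
Intersecting the two: 30 ≤ c < 151.

30 ≤ c < 151 ft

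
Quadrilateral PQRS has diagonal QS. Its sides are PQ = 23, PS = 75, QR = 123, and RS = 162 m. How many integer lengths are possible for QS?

45

From triangle PQS: 52 < QS < 98.
From triangle RQS: 39 < QS < 285.
Intersection: 52 < QS < 98, so integers 53 through 97: 45 values.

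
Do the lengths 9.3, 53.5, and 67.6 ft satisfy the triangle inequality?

No

The longest side is 67.6, but the other two sum to only 62.8.
62.8 < 67.6, so the triangle inequality fails.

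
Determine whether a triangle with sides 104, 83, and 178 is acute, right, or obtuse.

Compare the square of the longest side to the sum of squares of the other two: 83² + 104² = 17705 < 31684 = 178².

obtuse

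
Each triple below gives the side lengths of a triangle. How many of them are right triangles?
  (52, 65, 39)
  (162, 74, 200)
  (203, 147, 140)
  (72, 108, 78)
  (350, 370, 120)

(52,65,39): 39²+52² = 4225 = 65² → right
(162,74,200): 74²+162² = 31720 < 40000 = 200² → obtuse
(203,147,140): 140²+147² = 41209 = 203² → right
(72,108,78): 72²+78² = 11268 < 11664 = 108² → obtuse
(350,370,120): 120²+350² = 136900 = 370² → right
3 of the 5 are right.

3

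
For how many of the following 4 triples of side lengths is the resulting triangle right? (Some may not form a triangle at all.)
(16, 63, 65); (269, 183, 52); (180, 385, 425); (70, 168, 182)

(16,63,65): 16²+63² = 4225 = 65² → right
(269,183,52): 52+183 ≤ 269, not a triangle
(180,385,425): 180²+385² = 180625 = 425² → right
(70,168,182): 70²+168² = 33124 = 182² → right
3 of the 4 are right.

3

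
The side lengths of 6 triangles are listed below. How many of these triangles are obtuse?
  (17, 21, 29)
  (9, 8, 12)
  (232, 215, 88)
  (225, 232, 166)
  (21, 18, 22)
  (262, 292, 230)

(17,21,29): 17²+21² = 730 < 841 = 29² → obtuse
(9,8,12): 8²+9² = 145 > 144 = 12² → acute
(232,215,88): 88²+215² = 53969 > 53824 = 232² → acute
(225,232,166): 166²+225² = 78181 > 53824 = 232² → acute
(21,18,22): 18²+21² = 765 > 484 = 22² → acute
(262,292,230): 230²+262² = 121544 > 85264 = 292² → acute
1 of the 6 is obtuse.

1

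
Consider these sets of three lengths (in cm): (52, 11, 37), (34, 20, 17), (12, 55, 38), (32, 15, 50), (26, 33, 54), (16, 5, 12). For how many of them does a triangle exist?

(11,37,52): 11+37 ≤ 52 → not valid
(17,20,34): 17+20 > 34 → valid
(12,38,55): 12+38 ≤ 55 → not valid
(15,32,50): 15+32 ≤ 50 → not valid
(26,33,54): 26+33 > 54 → valid
(5,12,16): 5+12 > 16 → valid
3 of the 6 triples form a triangle.

3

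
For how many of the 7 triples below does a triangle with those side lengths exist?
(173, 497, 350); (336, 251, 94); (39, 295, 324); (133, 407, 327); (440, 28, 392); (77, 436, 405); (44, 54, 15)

(173,350,497): 173+350 > 497 → valid
(94,251,336): 94+251 > 336 → valid
(39,295,324): 39+295 > 324 → valid
(133,327,407): 133+327 > 407 → valid
(28,392,440): 28+392 ≤ 440 → not valid
(77,405,436): 77+405 > 436 → valid
(15,44,54): 15+44 > 54 → valid
6 of the 7 triples form a triangle.

6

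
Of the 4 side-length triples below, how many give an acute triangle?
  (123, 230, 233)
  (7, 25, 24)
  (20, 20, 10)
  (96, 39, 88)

3

(123,230,233): 123²+230² = 68029 > 54289 = 233² → acute
(7,25,24): 7²+24² = 625 = 25² → right
(20,20,10): 10²+20² = 500 > 400 = 20² → acute
(96,39,88): 39²+88² = 9265 > 9216 = 96² → acute
3 of the 4 are acute.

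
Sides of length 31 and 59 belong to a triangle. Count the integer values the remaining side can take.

The third side lies in the open interval (28, 90).
Integers from 29 to 89 inclusive: 89 − 29 + 1 = 61.

61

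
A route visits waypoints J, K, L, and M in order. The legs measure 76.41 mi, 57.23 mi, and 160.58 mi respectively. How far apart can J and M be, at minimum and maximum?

26.94 ≤ JM ≤ 294.22 mi

The maximum is all hops collinear in one direction: 76.41 + 57.23 + 160.58 = 294.22.
The longest hop is 160.58; the others sum to 133.64. Folding the others back against it leaves at least 160.58 − 133.64 = 26.94.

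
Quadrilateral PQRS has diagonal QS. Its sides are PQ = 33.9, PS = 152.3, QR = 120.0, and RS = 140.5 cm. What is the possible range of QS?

From triangle PQS: |33.9 − 152.3| < QS < 33.9 + 152.3, i.e. 118.4 < QS < 186.2.
From triangle RQS: 20.5 < QS < 260.5.
Both must hold, so QS lies in the intersection.

118.4 < QS < 186.2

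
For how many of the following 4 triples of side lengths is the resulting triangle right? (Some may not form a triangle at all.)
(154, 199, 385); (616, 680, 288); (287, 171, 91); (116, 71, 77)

(154,199,385): 154+199 ≤ 385, not a triangle
(616,680,288): 288²+616² = 462400 = 680² → right
(287,171,91): 91+171 ≤ 287, not a triangle
(116,71,77): 71²+77² = 10970 < 13456 = 116² → obtuse
1 of the 4 is right.

1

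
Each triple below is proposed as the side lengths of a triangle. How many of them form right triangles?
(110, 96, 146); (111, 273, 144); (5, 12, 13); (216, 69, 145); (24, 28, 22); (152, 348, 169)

2

(110,96,146): 96²+110² = 21316 = 146² → right
(111,273,144): 111+144 ≤ 273, not a triangle
(5,12,13): 5²+12² = 169 = 13² → right
(216,69,145): 69+145 ≤ 216, not a triangle
(24,28,22): 22²+24² = 1060 > 784 = 28² → acute
(152,348,169): 152+169 ≤ 348, not a triangle
2 of the 6 are right.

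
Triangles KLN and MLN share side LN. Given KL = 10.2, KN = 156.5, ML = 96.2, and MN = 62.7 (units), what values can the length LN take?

From triangle KLN: |10.2 − 156.5| < LN < 10.2 + 156.5, i.e. 146.3 < LN < 166.7.
From triangle MLN: 33.5 < LN < 158.9.
Both must hold, so LN lies in the intersection.

146.3 < LN < 158.9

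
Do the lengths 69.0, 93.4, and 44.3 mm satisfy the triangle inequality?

Yes

The longest side is 93.4, and the other two sum to 113.3.
Since 113.3 > 93.4, the triangle inequality holds.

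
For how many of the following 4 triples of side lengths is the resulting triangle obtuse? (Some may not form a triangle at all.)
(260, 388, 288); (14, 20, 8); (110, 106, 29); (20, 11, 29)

(260,388,288): 260²+288² = 150544 = 388² → right
(14,20,8): 8²+14² = 260 < 400 = 20² → obtuse
(110,106,29): 29²+106² = 12077 < 12100 = 110² → obtuse
(20,11,29): 11²+20² = 521 < 841 = 29² → obtuse
3 of the 4 are obtuse.

3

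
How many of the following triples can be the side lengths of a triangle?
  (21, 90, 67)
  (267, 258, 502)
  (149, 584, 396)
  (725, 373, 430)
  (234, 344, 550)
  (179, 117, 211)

(21,67,90): 21+67 ≤ 90 → not valid
(258,267,502): 258+267 > 502 → valid
(149,396,584): 149+396 ≤ 584 → not valid
(373,430,725): 373+430 > 725 → valid
(234,344,550): 234+344 > 550 → valid
(117,179,211): 117+179 > 211 → valid
4 of the 6 triples form a triangle.

4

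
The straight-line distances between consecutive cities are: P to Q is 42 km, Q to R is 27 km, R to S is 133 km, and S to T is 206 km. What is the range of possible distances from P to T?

The maximum is all hops collinear in one direction: 42 + 27 + 133 + 206 = 408.
The longest hop is 206; the others sum to 202. Folding the others back against it leaves at least 206 − 202 = 4.

4 ≤ PT ≤ 408 km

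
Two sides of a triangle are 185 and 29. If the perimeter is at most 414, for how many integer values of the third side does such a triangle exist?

44

Triangle inequality: 156 < x < 214. Perimeter ≤ 414 gives x ≤ 414 − 185 − 29 = 200.
So 156 < x ≤ 200; integers 157 through 200: 44 values.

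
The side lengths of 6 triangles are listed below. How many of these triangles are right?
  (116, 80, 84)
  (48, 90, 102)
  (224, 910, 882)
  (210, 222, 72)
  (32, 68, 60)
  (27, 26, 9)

(116,80,84): 80²+84² = 13456 = 116² → right
(48,90,102): 48²+90² = 10404 = 102² → right
(224,910,882): 224²+882² = 828100 = 910² → right
(210,222,72): 72²+210² = 49284 = 222² → right
(32,68,60): 32²+60² = 4624 = 68² → right
(27,26,9): 9²+26² = 757 > 729 = 27² → acute
5 of the 6 are right.

5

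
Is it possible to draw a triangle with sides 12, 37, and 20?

No

The longest side is 37, but the other two sum to only 32.
32 < 37, so the triangle inequality fails.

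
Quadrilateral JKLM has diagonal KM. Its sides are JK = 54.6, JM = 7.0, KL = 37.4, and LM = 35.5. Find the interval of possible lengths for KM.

From triangle JKM: |54.6 − 7.0| < KM < 54.6 + 7.0, i.e. 47.6 < KM < 61.6.
From triangle LKM: 1.9 < KM < 72.9.
Both must hold, so KM lies in the intersection.

47.6 < KM < 61.6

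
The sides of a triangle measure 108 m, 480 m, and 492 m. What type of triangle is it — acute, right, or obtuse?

Compare the square of the longest side to the sum of squares of the other two: 108² + 480² = 242064 = 492².

right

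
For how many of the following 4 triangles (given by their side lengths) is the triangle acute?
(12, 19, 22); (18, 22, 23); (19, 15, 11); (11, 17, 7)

(12,19,22): 12²+19² = 505 > 484 = 22² → acute
(18,22,23): 18²+22² = 808 > 529 = 23² → acute
(19,15,11): 11²+15² = 346 < 361 = 19² → obtuse
(11,17,7): 7²+11² = 170 < 289 = 17² → obtuse
2 of the 4 are acute.

2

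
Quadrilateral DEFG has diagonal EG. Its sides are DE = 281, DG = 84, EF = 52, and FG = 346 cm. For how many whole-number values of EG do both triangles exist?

From triangle DEG: 197 < EG < 365.
From triangle FEG: 294 < EG < 398.
Intersection: 294 < EG < 365, so integers 295 through 364: 70 values.

70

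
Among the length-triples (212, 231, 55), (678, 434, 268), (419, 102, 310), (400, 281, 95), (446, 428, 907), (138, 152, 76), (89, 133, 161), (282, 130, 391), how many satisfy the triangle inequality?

(55,212,231): 55+212 > 231 → valid
(268,434,678): 268+434 > 678 → valid
(102,310,419): 102+310 ≤ 419 → not valid
(95,281,400): 95+281 ≤ 400 → not valid
(428,446,907): 428+446 ≤ 907 → not valid
(76,138,152): 76+138 > 152 → valid
(89,133,161): 89+133 > 161 → valid
(130,282,391): 130+282 > 391 → valid
5 of the 8 triples form a triangle.

5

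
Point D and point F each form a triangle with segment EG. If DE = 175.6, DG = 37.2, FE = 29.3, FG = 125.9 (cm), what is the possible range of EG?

From triangle DEG: |175.6 − 37.2| < EG < 175.6 + 37.2, i.e. 138.4 < EG < 212.8.
From triangle FEG: 96.6 < EG < 155.2.
Both must hold, so EG lies in the intersection.

138.4 < EG < 155.2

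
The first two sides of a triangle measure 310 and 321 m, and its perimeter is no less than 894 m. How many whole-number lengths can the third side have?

Triangle inequality: 11 < x < 631. Perimeter ≥ 894 gives x ≥ 894 − 310 − 321 = 263.
So 263 ≤ x < 631; integers 263 through 630: 368 values.

368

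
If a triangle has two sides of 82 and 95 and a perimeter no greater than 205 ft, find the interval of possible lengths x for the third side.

Triangle inequality alone gives 13 < x < 177.
The perimeter condition gives x ≤ 205 − 82 − 95 = 28.
Intersecting the two: 13 < x ≤ 28.

13 < x ≤ 28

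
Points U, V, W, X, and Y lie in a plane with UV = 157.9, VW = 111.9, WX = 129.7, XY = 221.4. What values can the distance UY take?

The maximum is all hops collinear in one direction: 157.9 + 111.9 + 129.7 + 221.4 = 620.9.
The longest hop is 221.4; the others sum to 399.5. Since 221.4 ≤ 399.5, the path can fold back on itself completely, so the minimum distance is 0.

0 ≤ UY ≤ 620.9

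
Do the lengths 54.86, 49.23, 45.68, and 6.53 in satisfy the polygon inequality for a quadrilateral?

Yes

A quadrilateral exists iff every side is shorter than the sum of the others — equivalently, the longest side is less than the sum of the rest.
Longest side 54.86 < 101.44 (sum of the remaining 3), so yes.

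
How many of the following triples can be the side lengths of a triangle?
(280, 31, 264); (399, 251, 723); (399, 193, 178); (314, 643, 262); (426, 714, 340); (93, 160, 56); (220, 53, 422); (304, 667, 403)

3

(31,264,280): 31+264 > 280 → valid
(251,399,723): 251+399 ≤ 723 → not valid
(178,193,399): 178+193 ≤ 399 → not valid
(262,314,643): 262+314 ≤ 643 → not valid
(340,426,714): 340+426 > 714 → valid
(56,93,160): 56+93 ≤ 160 → not valid
(53,220,422): 53+220 ≤ 422 → not valid
(304,403,667): 304+403 > 667 → valid
3 of the 8 triples form a triangle.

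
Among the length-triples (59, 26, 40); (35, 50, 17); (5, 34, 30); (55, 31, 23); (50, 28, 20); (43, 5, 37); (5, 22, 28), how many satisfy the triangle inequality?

(26,40,59): 26+40 > 59 → valid
(17,35,50): 17+35 > 50 → valid
(5,30,34): 5+30 > 34 → valid
(23,31,55): 23+31 ≤ 55 → not valid
(20,28,50): 20+28 ≤ 50 → not valid
(5,37,43): 5+37 ≤ 43 → not valid
(5,22,28): 5+22 ≤ 28 → not valid
3 of the 7 triples form a triangle.

3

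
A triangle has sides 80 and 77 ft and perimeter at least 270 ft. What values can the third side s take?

Triangle inequality alone gives 3 < s < 157.
The perimeter condition gives s ≥ 270 − 80 − 77 = 113.
Intersecting the two: 113 ≤ s < 157.

113 ≤ s < 157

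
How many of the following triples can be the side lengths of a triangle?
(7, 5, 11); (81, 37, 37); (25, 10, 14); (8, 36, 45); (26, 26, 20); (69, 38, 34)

(5,7,11): 5+7 > 11 → valid
(37,37,81): 37+37 ≤ 81 → not valid
(10,14,25): 10+14 ≤ 25 → not valid
(8,36,45): 8+36 ≤ 45 → not valid
(20,26,26): 20+26 > 26 → valid
(34,38,69): 34+38 > 69 → valid
3 of the 6 triples form a triangle.

3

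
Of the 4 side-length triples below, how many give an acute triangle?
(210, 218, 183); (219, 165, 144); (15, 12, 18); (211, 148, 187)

3

(210,218,183): 183²+210² = 77589 > 47524 = 218² → acute
(219,165,144): 144²+165² = 47961 = 219² → right
(15,12,18): 12²+15² = 369 > 324 = 18² → acute
(211,148,187): 148²+187² = 56873 > 44521 = 211² → acute
3 of the 4 are acute.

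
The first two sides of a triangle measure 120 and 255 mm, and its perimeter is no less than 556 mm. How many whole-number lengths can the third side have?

Triangle inequality: 135 < x < 375. Perimeter ≥ 556 gives x ≥ 556 − 120 − 255 = 181.
So 181 ≤ x < 375; integers 181 through 374: 194 values.

194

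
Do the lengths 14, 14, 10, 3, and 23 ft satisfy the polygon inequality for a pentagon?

A pentagon exists iff every side is shorter than the sum of the others — equivalently, the longest side is less than the sum of the rest.
Longest side 23 < 41 (sum of the remaining 4), so yes.

Yes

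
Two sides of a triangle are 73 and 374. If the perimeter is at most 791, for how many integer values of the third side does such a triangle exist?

43

Triangle inequality: 301 < x < 447. Perimeter ≤ 791 gives x ≤ 791 − 73 − 374 = 344.
So 301 < x ≤ 344; integers 302 through 344: 43 values.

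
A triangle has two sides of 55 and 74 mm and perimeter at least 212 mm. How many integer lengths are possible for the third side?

Triangle inequality: 19 < x < 129. Perimeter ≥ 212 gives x ≥ 212 − 55 − 74 = 83.
So 83 ≤ x < 129; integers 83 through 128: 46 values.

46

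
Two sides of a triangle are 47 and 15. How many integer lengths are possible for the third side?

The third side lies in the open interval (32, 62).
Integers from 33 to 61 inclusive: 61 − 33 + 1 = 29.

29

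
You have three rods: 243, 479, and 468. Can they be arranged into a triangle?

Yes

The longest side is 479, and the other two sum to 711.
Since 711 > 479, the triangle inequality holds.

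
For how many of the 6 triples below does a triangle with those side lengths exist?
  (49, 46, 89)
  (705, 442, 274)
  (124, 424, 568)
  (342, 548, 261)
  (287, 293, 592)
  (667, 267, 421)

4

(46,49,89): 46+49 > 89 → valid
(274,442,705): 274+442 > 705 → valid
(124,424,568): 124+424 ≤ 568 → not valid
(261,342,548): 261+342 > 548 → valid
(287,293,592): 287+293 ≤ 592 → not valid
(267,421,667): 267+421 > 667 → valid
4 of the 6 triples form a triangle.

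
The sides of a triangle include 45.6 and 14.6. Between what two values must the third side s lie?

31.0 < s < 60.2

By the triangle inequality, s must be less than 45.6 + 14.6 = 60.2 and greater than |45.6 − 14.6| = 31.0.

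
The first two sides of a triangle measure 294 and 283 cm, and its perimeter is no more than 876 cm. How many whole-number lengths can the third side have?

288

Triangle inequality: 11 < x < 577. Perimeter ≤ 876 gives x ≤ 876 − 294 − 283 = 299.
So 11 < x ≤ 299; integers 12 through 299: 288 values.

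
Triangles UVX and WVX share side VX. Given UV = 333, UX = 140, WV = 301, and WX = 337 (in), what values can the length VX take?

From triangle UVX: |333 − 140| < VX < 333 + 140, i.e. 193 < VX < 473.
From triangle WVX: 36 < VX < 638.
Both must hold, so VX lies in the intersection.

193 < VX < 473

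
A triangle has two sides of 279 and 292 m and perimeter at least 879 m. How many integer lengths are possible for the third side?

Triangle inequality: 13 < x < 571. Perimeter ≥ 879 gives x ≥ 879 − 279 − 292 = 308.
So 308 ≤ x < 571; integers 308 through 570: 263 values.

263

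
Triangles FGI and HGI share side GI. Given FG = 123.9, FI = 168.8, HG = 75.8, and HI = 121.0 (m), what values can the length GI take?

From triangle FGI: |123.9 − 168.8| < GI < 123.9 + 168.8, i.e. 44.9 < GI < 292.7.
From triangle HGI: 45.2 < GI < 196.8.
Both must hold, so GI lies in the intersection.

45.2 < GI < 196.8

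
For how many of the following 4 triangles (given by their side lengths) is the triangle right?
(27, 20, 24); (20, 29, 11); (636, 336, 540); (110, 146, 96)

2

(27,20,24): 20²+24² = 976 > 729 = 27² → acute
(20,29,11): 11²+20² = 521 < 841 = 29² → obtuse
(636,336,540): 336²+540² = 404496 = 636² → right
(110,146,96): 96²+110² = 21316 = 146² → right
2 of the 4 are right.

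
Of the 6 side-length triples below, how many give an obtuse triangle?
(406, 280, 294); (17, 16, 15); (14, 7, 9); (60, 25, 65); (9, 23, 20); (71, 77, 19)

(406,280,294): 280²+294² = 164836 = 406² → right
(17,16,15): 15²+16² = 481 > 289 = 17² → acute
(14,7,9): 7²+9² = 130 < 196 = 14² → obtuse
(60,25,65): 25²+60² = 4225 = 65² → right
(9,23,20): 9²+20² = 481 < 529 = 23² → obtuse
(71,77,19): 19²+71² = 5402 < 5929 = 77² → obtuse
3 of the 6 are obtuse.

3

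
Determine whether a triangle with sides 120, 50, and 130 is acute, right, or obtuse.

Compare the square of the longest side to the sum of squares of the other two: 50² + 120² = 16900 = 130².

right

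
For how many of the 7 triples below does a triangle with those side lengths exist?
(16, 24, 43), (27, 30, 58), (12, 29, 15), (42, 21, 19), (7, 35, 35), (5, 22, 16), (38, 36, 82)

(16,24,43): 16+24 ≤ 43 → not valid
(27,30,58): 27+30 ≤ 58 → not valid
(12,15,29): 12+15 ≤ 29 → not valid
(19,21,42): 19+21 ≤ 42 → not valid
(7,35,35): 7+35 > 35 → valid
(5,16,22): 5+16 ≤ 22 → not valid
(36,38,82): 36+38 ≤ 82 → not valid
1 of the 7 triples forms a triangle.

1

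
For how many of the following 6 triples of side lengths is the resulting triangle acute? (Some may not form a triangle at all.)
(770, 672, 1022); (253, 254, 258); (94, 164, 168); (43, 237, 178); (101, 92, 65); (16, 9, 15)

4

(770,672,1022): 672²+770² = 1044484 = 1022² → right
(253,254,258): 253²+254² = 128525 > 66564 = 258² → acute
(94,164,168): 94²+164² = 35732 > 28224 = 168² → acute
(43,237,178): 43+178 ≤ 237, not a triangle
(101,92,65): 65²+92² = 12689 > 10201 = 101² → acute
(16,9,15): 9²+15² = 306 > 256 = 16² → acute
4 of the 6 are acute.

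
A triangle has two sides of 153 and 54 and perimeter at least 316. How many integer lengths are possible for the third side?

98

Triangle inequality: 99 < x < 207. Perimeter ≥ 316 gives x ≥ 316 − 153 − 54 = 109.
So 109 ≤ x < 207; integers 109 through 206: 98 values.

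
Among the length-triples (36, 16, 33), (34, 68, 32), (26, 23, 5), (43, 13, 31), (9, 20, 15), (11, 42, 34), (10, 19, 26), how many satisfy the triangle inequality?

(16,33,36): 16+33 > 36 → valid
(32,34,68): 32+34 ≤ 68 → not valid
(5,23,26): 5+23 > 26 → valid
(13,31,43): 13+31 > 43 → valid
(9,15,20): 9+15 > 20 → valid
(11,34,42): 11+34 > 42 → valid
(10,19,26): 10+19 > 26 → valid
6 of the 7 triples form a triangle.

6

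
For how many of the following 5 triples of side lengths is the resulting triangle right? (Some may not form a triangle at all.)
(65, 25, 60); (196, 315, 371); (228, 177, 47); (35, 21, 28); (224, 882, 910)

4

(65,25,60): 25²+60² = 4225 = 65² → right
(196,315,371): 196²+315² = 137641 = 371² → right
(228,177,47): 47+177 ≤ 228, not a triangle
(35,21,28): 21²+28² = 1225 = 35² → right
(224,882,910): 224²+882² = 828100 = 910² → right
4 of the 5 are right.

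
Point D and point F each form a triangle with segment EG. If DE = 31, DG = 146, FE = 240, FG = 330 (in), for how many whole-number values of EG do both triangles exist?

61

From triangle DEG: 115 < EG < 177.
From triangle FEG: 90 < EG < 570.
Intersection: 115 < EG < 177, so integers 116 through 176: 61 values.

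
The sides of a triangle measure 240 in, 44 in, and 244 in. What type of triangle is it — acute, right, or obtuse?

Compare the square of the longest side to the sum of squares of the other two: 44² + 240² = 59536 = 244².

right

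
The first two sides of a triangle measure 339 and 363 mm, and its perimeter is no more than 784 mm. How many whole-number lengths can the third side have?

58

Triangle inequality: 24 < x < 702. Perimeter ≤ 784 gives x ≤ 784 − 339 − 363 = 82.
So 24 < x ≤ 82; integers 25 through 82: 58 values.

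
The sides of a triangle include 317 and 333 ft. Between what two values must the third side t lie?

By the triangle inequality, t must be less than 317 + 333 = 650 and greater than |317 − 333| = 16.

16 < t < 650 (ft)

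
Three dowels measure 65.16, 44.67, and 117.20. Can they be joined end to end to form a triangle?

The longest side is 117.20, but the other two sum to only 109.83.
109.83 < 117.20, so the triangle inequality fails.

No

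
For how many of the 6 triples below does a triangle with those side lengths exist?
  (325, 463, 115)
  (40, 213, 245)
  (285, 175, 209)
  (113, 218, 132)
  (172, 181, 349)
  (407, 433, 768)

(115,325,463): 115+325 ≤ 463 → not valid
(40,213,245): 40+213 > 245 → valid
(175,209,285): 175+209 > 285 → valid
(113,132,218): 113+132 > 218 → valid
(172,181,349): 172+181 > 349 → valid
(407,433,768): 407+433 > 768 → valid
5 of the 6 triples form a triangle.

5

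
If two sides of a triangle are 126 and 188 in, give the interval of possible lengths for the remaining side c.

62 < c < 314 (in)

By the triangle inequality, c must be less than 126 + 188 = 314 and greater than |126 − 188| = 62.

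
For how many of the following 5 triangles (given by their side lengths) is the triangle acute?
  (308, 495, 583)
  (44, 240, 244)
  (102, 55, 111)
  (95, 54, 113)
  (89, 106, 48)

(308,495,583): 308²+495² = 339889 = 583² → right
(44,240,244): 44²+240² = 59536 = 244² → right
(102,55,111): 55²+102² = 13429 > 12321 = 111² → acute
(95,54,113): 54²+95² = 11941 < 12769 = 113² → obtuse
(89,106,48): 48²+89² = 10225 < 11236 = 106² → obtuse
1 of the 5 is acute.

1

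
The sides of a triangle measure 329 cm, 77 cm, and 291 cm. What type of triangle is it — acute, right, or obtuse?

Compare the square of the longest side to the sum of squares of the other two: 77² + 291² = 90610 < 108241 = 329².

obtuse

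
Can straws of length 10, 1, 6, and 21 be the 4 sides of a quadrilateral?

For a quadrilateral, each side must be shorter than the sum of the others.
Here the longest side is 21, but the remaining 3 sides sum to only 17.

No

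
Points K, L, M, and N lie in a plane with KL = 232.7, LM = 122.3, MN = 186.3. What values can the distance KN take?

0 ≤ KN ≤ 541.3

The maximum is all hops collinear in one direction: 232.7 + 122.3 + 186.3 = 541.3.
The longest hop is 232.7; the others sum to 308.6. Since 232.7 ≤ 308.6, the path can fold back on itself completely, so the minimum distance is 0.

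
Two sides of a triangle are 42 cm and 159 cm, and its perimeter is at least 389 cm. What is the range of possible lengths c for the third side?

188 ≤ c < 201 cm

Triangle inequality alone gives 117 < c < 201.
The perimeter condition gives c ≥ 389 − 42 − 159 = 188.
Intersecting the two: 188 ≤ c < 201.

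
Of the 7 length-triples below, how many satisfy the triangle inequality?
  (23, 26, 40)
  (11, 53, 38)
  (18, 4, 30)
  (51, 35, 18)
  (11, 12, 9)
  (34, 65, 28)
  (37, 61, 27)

(23,26,40): 23+26 > 40 → valid
(11,38,53): 11+38 ≤ 53 → not valid
(4,18,30): 4+18 ≤ 30 → not valid
(18,35,51): 18+35 > 51 → valid
(9,11,12): 9+11 > 12 → valid
(28,34,65): 28+34 ≤ 65 → not valid
(27,37,61): 27+37 > 61 → valid
4 of the 7 triples form a triangle.

4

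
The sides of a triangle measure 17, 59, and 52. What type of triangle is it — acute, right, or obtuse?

obtuse

Compare the square of the longest side to the sum of squares of the other two: 17² + 52² = 2993 < 3481 = 59².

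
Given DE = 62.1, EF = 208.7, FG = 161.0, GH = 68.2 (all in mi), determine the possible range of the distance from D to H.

The maximum is all hops collinear in one direction: 62.1 + 208.7 + 161.0 + 68.2 = 500.0.
The longest hop is 208.7; the others sum to 291.3. Since 208.7 ≤ 291.3, the path can fold back on itself completely, so the minimum distance is 0.

0 ≤ DH ≤ 500.0 mi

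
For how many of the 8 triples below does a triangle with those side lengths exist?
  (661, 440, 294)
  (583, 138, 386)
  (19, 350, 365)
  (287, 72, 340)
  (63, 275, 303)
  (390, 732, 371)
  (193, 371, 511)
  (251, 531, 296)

7

(294,440,661): 294+440 > 661 → valid
(138,386,583): 138+386 ≤ 583 → not valid
(19,350,365): 19+350 > 365 → valid
(72,287,340): 72+287 > 340 → valid
(63,275,303): 63+275 > 303 → valid
(371,390,732): 371+390 > 732 → valid
(193,371,511): 193+371 > 511 → valid
(251,296,531): 251+296 > 531 → valid
7 of the 8 triples form a triangle.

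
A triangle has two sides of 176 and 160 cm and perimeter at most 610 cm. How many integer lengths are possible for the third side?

Triangle inequality: 16 < x < 336. Perimeter ≤ 610 gives x ≤ 610 − 176 − 160 = 274.
So 16 < x ≤ 274; integers 17 through 274: 258 values.

258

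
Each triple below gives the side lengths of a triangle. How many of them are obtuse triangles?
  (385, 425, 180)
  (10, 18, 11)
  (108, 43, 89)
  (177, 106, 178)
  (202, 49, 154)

(385,425,180): 180²+385² = 180625 = 425² → right
(10,18,11): 10²+11² = 221 < 324 = 18² → obtuse
(108,43,89): 43²+89² = 9770 < 11664 = 108² → obtuse
(177,106,178): 106²+177² = 42565 > 31684 = 178² → acute
(202,49,154): 49²+154² = 26117 < 40804 = 202² → obtuse
3 of the 5 are obtuse.

3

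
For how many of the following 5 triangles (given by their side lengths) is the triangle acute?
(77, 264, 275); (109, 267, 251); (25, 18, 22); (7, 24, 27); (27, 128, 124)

2

(77,264,275): 77²+264² = 75625 = 275² → right
(109,267,251): 109²+251² = 74882 > 71289 = 267² → acute
(25,18,22): 18²+22² = 808 > 625 = 25² → acute
(7,24,27): 7²+24² = 625 < 729 = 27² → obtuse
(27,128,124): 27²+124² = 16105 < 16384 = 128² → obtuse
2 of the 5 are acute.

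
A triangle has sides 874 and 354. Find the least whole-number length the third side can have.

The third side must be strictly greater than |874 − 354| = 520.
The smallest integer above 520 is 521.

521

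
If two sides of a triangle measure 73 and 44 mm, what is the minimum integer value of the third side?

30

The third side must be strictly greater than |73 − 44| = 29.
The smallest integer above 29 is 30.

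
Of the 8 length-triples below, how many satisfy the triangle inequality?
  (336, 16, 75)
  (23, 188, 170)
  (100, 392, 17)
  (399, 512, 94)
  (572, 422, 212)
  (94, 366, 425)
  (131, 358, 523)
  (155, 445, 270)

3

(16,75,336): 16+75 ≤ 336 → not valid
(23,170,188): 23+170 > 188 → valid
(17,100,392): 17+100 ≤ 392 → not valid
(94,399,512): 94+399 ≤ 512 → not valid
(212,422,572): 212+422 > 572 → valid
(94,366,425): 94+366 > 425 → valid
(131,358,523): 131+358 ≤ 523 → not valid
(155,270,445): 155+270 ≤ 445 → not valid
3 of the 8 triples form a triangle.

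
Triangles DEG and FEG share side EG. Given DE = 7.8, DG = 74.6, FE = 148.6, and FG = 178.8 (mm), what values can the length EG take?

From triangle DEG: |7.8 − 74.6| < EG < 7.8 + 74.6, i.e. 66.8 < EG < 82.4.
From triangle FEG: 30.2 < EG < 327.4.
Both must hold, so EG lies in the intersection.

66.8 < EG < 82.4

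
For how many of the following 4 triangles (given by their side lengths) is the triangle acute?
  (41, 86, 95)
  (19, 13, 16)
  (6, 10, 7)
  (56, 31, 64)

(41,86,95): 41²+86² = 9077 > 9025 = 95² → acute
(19,13,16): 13²+16² = 425 > 361 = 19² → acute
(6,10,7): 6²+7² = 85 < 100 = 10² → obtuse
(56,31,64): 31²+56² = 4097 > 4096 = 64² → acute
3 of the 4 are acute.

3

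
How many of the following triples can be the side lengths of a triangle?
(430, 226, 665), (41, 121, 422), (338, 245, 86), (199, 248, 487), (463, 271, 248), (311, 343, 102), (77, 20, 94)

3

(226,430,665): 226+430 ≤ 665 → not valid
(41,121,422): 41+121 ≤ 422 → not valid
(86,245,338): 86+245 ≤ 338 → not valid
(199,248,487): 199+248 ≤ 487 → not valid
(248,271,463): 248+271 > 463 → valid
(102,311,343): 102+311 > 343 → valid
(20,77,94): 20+77 > 94 → valid
3 of the 7 triples form a triangle.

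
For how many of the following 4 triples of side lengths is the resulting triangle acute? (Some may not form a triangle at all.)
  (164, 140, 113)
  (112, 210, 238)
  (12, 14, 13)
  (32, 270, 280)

(164,140,113): 113²+140² = 32369 > 26896 = 164² → acute
(112,210,238): 112²+210² = 56644 = 238² → right
(12,14,13): 12²+13² = 313 > 196 = 14² → acute
(32,270,280): 32²+270² = 73924 < 78400 = 280² → obtuse
2 of the 4 are acute.

2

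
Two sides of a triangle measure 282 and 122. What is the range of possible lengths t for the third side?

160 < t < 404

By the triangle inequality, t must be less than 282 + 122 = 404 and greater than |282 − 122| = 160.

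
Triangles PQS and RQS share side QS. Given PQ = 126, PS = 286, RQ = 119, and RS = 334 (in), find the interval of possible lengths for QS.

From triangle PQS: |126 − 286| < QS < 126 + 286, i.e. 160 < QS < 412.
From triangle RQS: 215 < QS < 453.
Both must hold, so QS lies in the intersection.

215 < QS < 412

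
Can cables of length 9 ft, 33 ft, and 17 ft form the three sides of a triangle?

The longest side is 33, but the other two sum to only 26.
26 < 33, so the triangle inequality fails.

No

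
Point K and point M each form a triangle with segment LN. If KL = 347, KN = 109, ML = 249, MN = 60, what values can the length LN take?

From triangle KLN: |347 − 109| < LN < 347 + 109, i.e. 238 < LN < 456.
From triangle MLN: 189 < LN < 309.
Both must hold, so LN lies in the intersection.

238 < LN < 309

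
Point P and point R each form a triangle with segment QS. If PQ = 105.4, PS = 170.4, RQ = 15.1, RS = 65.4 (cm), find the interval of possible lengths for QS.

From triangle PQS: |105.4 − 170.4| < QS < 105.4 + 170.4, i.e. 65.0 < QS < 275.8.
From triangle RQS: 50.3 < QS < 80.5.
Both must hold, so QS lies in the intersection.

65.0 < QS < 80.5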